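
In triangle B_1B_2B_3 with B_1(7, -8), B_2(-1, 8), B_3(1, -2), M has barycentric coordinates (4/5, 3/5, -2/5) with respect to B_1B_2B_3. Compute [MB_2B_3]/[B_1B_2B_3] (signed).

The signed ratio [MB_2B_3]/[B_1B_2B_3] equals the barycentric coordinate of M at vertex B_1, which is 4/5.

4/5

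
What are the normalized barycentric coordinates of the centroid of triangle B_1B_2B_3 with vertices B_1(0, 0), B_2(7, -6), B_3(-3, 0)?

(1/3, 1/3, 1/3)

The centroid is the average of the vertices, so each weight is 1/3.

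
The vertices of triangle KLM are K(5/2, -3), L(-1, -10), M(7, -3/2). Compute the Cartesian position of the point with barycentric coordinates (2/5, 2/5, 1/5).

(2, -11/2)

N = (2/5)·K + (2/5)·L + (1/5)·M.
x-coordinate: (2/5)·(5/2) + (2/5)·(-1) + (1/5)·7 = 2.
y-coordinate: (2/5)·(-3) + (2/5)·(-10) + (1/5)·(-3/2) = -11/2.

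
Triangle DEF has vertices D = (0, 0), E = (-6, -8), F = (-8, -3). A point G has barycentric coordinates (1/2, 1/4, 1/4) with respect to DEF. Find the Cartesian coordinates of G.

(-7/2, -11/4)

G = (1/2)·D + (1/4)·E + (1/4)·F.
x-coordinate: (1/2)·0 + (1/4)·(-6) + (1/4)·(-8) = -7/2.
y-coordinate: (1/2)·0 + (1/4)·(-8) + (1/4)·(-3) = -11/4.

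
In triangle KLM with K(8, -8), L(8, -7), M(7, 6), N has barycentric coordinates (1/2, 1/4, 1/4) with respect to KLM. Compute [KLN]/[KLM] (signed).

1/4

The signed ratio [KLN]/[KLM] equals the barycentric coordinate of N at vertex M, which is 1/4.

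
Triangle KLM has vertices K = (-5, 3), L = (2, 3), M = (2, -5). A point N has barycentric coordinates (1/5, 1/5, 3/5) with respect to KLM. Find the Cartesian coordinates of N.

(3/5, -9/5)

N = (1/5)·K + (1/5)·L + (3/5)·M.
x-coordinate: (1/5)·(-5) + (1/5)·2 + (3/5)·2 = 3/5.
y-coordinate: (1/5)·3 + (1/5)·3 + (3/5)·(-5) = -9/5.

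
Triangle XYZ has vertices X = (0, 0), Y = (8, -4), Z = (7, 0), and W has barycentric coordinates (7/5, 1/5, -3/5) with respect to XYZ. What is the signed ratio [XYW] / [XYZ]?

-3/5

The signed ratio [XYW]/[XYZ] equals the barycentric coordinate of W at vertex Z, which is -3/5.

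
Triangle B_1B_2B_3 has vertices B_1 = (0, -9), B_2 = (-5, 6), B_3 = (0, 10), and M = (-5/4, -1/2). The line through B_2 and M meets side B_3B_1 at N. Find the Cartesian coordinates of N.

(0, -8/3)

Barycentric coordinates of M with respect to B_1B_2B_3: (1/2, 1/4, 1/4).
On side B_3B_1 the B_2-coordinate is zero; dropping M's B_2-weight 1/4 and renormalizing the remaining 1/4 : 1/2 gives weights 1/3, 2/3 on B_3, B_1.
N = (1/3)·(0, 10) + (2/3)·(0, -9) = (0, -8/3).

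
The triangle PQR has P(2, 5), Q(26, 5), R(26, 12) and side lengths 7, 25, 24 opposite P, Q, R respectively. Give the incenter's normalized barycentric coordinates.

The incenter has barycentric coordinates proportional to the opposite side lengths: (7 : 25 : 24).
Normalizing by 7+25+24 = 56 gives (1/8, 25/56, 3/7).

(1/8, 25/56, 3/7)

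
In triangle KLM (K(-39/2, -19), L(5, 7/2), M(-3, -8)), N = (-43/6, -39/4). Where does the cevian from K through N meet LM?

(-1, -41/8)

Barycentric coordinates of N with respect to KLM: (1/3, 1/6, 1/2).
On side LM the K-coordinate is zero; dropping N's K-weight 1/3 and renormalizing the remaining 1/6 : 1/2 gives weights 1/4, 3/4 on L, M.
J = (1/4)·(5, 7/2) + (3/4)·(-3, -8) = (-1, -41/8).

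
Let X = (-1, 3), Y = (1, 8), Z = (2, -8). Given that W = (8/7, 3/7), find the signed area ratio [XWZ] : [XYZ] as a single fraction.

3/7

[XYZ] = ½·((-1)·(8−(-8)) + 1·(-8−3) + 2·(3−8)) = ½·(-16 − 11 − 10) = -37/2.
[XWZ] = ½·((-1)·(3/7−(-8)) + (8/7)·(-8−3) + 2·(3−(3/7))) = ½·(-59/7 − 88/7 + 36/7) = -111/14, so the ratio is (-111/14)/(-37/2) = 3/7.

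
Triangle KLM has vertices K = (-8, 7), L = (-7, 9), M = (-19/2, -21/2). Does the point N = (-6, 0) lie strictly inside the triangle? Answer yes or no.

Barycentric coordinates of N: (-84/29, 91/29, 22/29).
The three coordinates are negative, positive, positive; a point is interior exactly when all three are positive.

no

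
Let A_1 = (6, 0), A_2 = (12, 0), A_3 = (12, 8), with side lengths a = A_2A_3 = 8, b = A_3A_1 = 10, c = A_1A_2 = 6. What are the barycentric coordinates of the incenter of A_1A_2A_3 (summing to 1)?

(1/3, 5/12, 1/4)

The incenter has barycentric coordinates proportional to the opposite side lengths: (8 : 10 : 6).
Normalizing by 8+10+6 = 24 gives (1/3, 5/12, 1/4).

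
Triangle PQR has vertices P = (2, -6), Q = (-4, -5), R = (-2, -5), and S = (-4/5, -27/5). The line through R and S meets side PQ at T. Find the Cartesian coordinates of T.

(0, -17/3)

Barycentric coordinates of S with respect to PQR: (2/5, 1/5, 2/5).
On side PQ the R-coordinate is zero; dropping S's R-weight 2/5 and renormalizing the remaining 2/5 : 1/5 gives weights 2/3, 1/3 on P, Q.
T = (2/3)·(2, -6) + (1/3)·(-4, -5) = (0, -17/3).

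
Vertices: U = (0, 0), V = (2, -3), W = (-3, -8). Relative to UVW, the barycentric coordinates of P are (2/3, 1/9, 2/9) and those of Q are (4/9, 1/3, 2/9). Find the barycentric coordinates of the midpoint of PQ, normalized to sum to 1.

(5/9, 2/9, 2/9)

Since both coordinate triples sum to 1, the midpoint's barycentrics are the componentwise average.
(2/3+4/9)/2 = 5/9; similarly 2/9 and 2/9.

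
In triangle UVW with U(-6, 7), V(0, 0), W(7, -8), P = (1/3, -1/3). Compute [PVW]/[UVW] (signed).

[UVW] = ½·((-6)·(0−(-8)) + 0·(-8−7) + 7·(7−0)) = ½·(-48 + 0 + 49) = 1/2.
[PVW] = ½·((1/3)·(0−(-8)) + 0·(-8−(-1/3)) + 7·(-1/3−0)) = ½·(8/3 + 0 − 7/3) = 1/6, so the ratio is (1/6)/(1/2) = 1/3.

1/3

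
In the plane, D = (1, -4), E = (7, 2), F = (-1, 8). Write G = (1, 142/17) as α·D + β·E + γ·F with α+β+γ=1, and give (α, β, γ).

(-3/17, 5/17, 15/17)

Signed area of the reference triangle: [DEF] = ½·(1·(2−8) + 7·(8−(-4)) + (-1)·(-4−2)) = ½·(-6 + 84 + 6) = 42.
[GEF] = ½·(1·(2−8) + 7·(8−(142/17)) + (-1)·(142/17−2)) = ½·(-6 − 42/17 − 108/17) = -126/17, so the D-coordinate is (-126/17)/42 = -3/17.
[DGF] = ½·(1·(142/17−8) + 1·(8−(-4)) + (-1)·(-4−(142/17))) = ½·(6/17 + 12 + 210/17) = 210/17, so the E-coordinate is 5/17.
[DEG] = ½·(1·(2−(142/17)) + 7·(142/17−(-4)) + 1·(-4−2)) = ½·(-108/17 + 1470/17 − 6) = 630/17, so the F-coordinate is 15/17.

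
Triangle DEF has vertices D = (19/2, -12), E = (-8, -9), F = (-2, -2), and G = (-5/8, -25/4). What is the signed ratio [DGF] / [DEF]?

1/4

[DEF] = ½·((19/2)·(-9−(-2)) + (-8)·(-2−(-12)) + (-2)·(-12−(-9))) = ½·(-133/2 − 80 + 6) = -281/4.
[DGF] = ½·((19/2)·(-25/4−(-2)) + (-5/8)·(-2−(-12)) + (-2)·(-12−(-25/4))) = ½·(-323/8 − 25/4 + 23/2) = -281/16, so the ratio is (-281/16)/(-281/4) = 1/4.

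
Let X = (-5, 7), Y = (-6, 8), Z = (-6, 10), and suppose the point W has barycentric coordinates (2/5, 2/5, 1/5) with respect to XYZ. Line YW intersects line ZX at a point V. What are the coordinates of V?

Line YW meets ZX where the Y-coordinate vanishes; zeroing W's Y-weight and renormalizing leaves Z, X-weights 1/5 : 2/5 → (1/3, 2/3).
So V = (1/3)·Z + (2/3)·X = (-16/3, 8).

(-16/3, 8)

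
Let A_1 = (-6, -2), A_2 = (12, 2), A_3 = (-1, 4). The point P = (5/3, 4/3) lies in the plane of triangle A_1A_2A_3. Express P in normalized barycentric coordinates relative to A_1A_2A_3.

Signed area of the reference triangle: [A_1A_2A_3] = ½·((-6)·(2−4) + 12·(4−(-2)) + (-1)·(-2−2)) = ½·(12 + 72 + 4) = 44.
[PA_2A_3] = ½·((5/3)·(2−4) + 12·(4−(4/3)) + (-1)·(4/3−2)) = ½·(-10/3 + 32 + 2/3) = 44/3, so the A_1-coordinate is (44/3)/44 = 1/3.
[A_1PA_3] = ½·((-6)·(4/3−4) + (5/3)·(4−(-2)) + (-1)·(-2−(4/3))) = ½·(16 + 10 + 10/3) = 44/3, so the A_2-coordinate is 1/3.
[A_1A_2P] = ½·((-6)·(2−(4/3)) + 12·(4/3−(-2)) + (5/3)·(-2−2)) = ½·(-4 + 40 − 20/3) = 44/3, so the A_3-coordinate is 1/3.
Check: 1/3 + 1/3 + 1/3 = 1.

(1/3, 1/3, 1/3)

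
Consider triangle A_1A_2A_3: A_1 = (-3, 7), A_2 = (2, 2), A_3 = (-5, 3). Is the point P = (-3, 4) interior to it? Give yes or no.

Barycentric coordinates of P: (3/10, 1/5, 1/2).
The three coordinates are positive, positive, positive; a point is interior exactly when all three are positive.

yes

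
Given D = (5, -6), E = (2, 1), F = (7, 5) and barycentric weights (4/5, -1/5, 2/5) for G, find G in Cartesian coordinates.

G = (4/5)·D + (-1/5)·E + (2/5)·F.
x-coordinate: (4/5)·5 + (-1/5)·2 + (2/5)·7 = 32/5.
y-coordinate: (4/5)·(-6) + (-1/5)·1 + (2/5)·5 = -3.

(32/5, -3)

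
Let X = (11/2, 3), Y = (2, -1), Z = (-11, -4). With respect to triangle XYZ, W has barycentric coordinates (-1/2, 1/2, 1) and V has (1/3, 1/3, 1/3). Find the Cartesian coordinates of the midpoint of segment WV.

Barycentric coordinates of the midpoint are the average: (-1/12, 5/12, 2/3).
Converting: (-1/12)·X + (5/12)·Y + (2/3)·Z = (-167/24, -10/3).

(-167/24, -10/3)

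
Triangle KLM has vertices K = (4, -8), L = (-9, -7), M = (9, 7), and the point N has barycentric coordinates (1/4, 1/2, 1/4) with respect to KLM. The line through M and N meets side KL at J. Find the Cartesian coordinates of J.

(-14/3, -22/3)

Line MN meets KL where the M-coordinate vanishes; zeroing N's M-weight and renormalizing leaves K, L-weights 1/4 : 1/2 → (1/3, 2/3).
So J = (1/3)·K + (2/3)·L = (-14/3, -22/3).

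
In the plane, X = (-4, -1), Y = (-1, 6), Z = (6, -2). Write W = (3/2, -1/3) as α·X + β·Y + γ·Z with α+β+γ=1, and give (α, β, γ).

(1/3, 1/6, 1/2)

Signed area of the reference triangle: [XYZ] = ½·((-4)·(6−(-2)) + (-1)·(-2−(-1)) + 6·(-1−6)) = ½·(-32 + 1 − 42) = -73/2.
[WYZ] = ½·((3/2)·(6−(-2)) + (-1)·(-2−(-1/3)) + 6·(-1/3−6)) = ½·(12 + 5/3 − 38) = -73/6, so the X-coordinate is (-73/6)/(-73/2) = 1/3.
[XWZ] = ½·((-4)·(-1/3−(-2)) + (3/2)·(-2−(-1)) + 6·(-1−(-1/3))) = ½·(-20/3 − 3/2 − 4) = -73/12, so the Y-coordinate is 1/6.
[XYW] = ½·((-4)·(6−(-1/3)) + (-1)·(-1/3−(-1)) + (3/2)·(-1−6)) = ½·(-76/3 − 2/3 − 21/2) = -73/4, so the Z-coordinate is 1/2.
Check: 1/3 + 1/6 + 1/2 = 1.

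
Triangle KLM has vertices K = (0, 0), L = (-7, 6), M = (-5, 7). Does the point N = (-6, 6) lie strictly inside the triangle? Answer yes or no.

yes

Barycentric coordinates of N: (1/19, 12/19, 6/19).
The three coordinates are positive, positive, positive; a point is interior exactly when all three are positive.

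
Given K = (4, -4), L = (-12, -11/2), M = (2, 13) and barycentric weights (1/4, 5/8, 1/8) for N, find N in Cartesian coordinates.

(-25/4, -45/16)

N = (1/4)·K + (5/8)·L + (1/8)·M.
x-coordinate: (1/4)·4 + (5/8)·(-12) + (1/8)·2 = -25/4.
y-coordinate: (1/4)·(-4) + (5/8)·(-11/2) + (1/8)·13 = -45/16.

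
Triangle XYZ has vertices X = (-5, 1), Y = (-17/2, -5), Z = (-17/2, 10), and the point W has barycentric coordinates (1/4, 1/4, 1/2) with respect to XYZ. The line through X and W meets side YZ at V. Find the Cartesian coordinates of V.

(-17/2, 5)

Line XW meets YZ where the X-coordinate vanishes; zeroing W's X-weight and renormalizing leaves Y, Z-weights 1/4 : 1/2 → (1/3, 2/3).
So V = (1/3)·Y + (2/3)·Z = (-17/2, 5).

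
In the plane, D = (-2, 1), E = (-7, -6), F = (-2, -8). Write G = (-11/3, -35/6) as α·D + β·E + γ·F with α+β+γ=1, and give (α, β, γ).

(1/6, 1/3, 1/2)

Signed area of the reference triangle: [DEF] = ½·((-2)·(-6−(-8)) + (-7)·(-8−1) + (-2)·(1−(-6))) = ½·(-4 + 63 − 14) = 45/2.
[GEF] = ½·((-11/3)·(-6−(-8)) + (-7)·(-8−(-35/6)) + (-2)·(-35/6−(-6))) = ½·(-22/3 + 91/6 − 1/3) = 15/4, so the D-coordinate is (15/4)/(45/2) = 1/6.
[DGF] = ½·((-2)·(-35/6−(-8)) + (-11/3)·(-8−1) + (-2)·(1−(-35/6))) = ½·(-13/3 + 33 − 41/3) = 15/2, so the E-coordinate is 1/3.
[DEG] = ½·((-2)·(-6−(-35/6)) + (-7)·(-35/6−1) + (-11/3)·(1−(-6))) = ½·(1/3 + 287/6 − 77/3) = 45/4, so the F-coordinate is 1/2.
Check: 1/6 + 1/3 + 1/2 = 1.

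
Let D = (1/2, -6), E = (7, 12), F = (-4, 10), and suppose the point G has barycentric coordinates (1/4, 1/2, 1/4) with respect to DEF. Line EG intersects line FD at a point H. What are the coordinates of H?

(-7/4, 2)

Line EG meets FD where the E-coordinate vanishes; zeroing G's E-weight and renormalizing leaves F, D-weights 1/4 : 1/4 → (1/2, 1/2).
So H = (1/2)·F + (1/2)·D = (-7/4, 2).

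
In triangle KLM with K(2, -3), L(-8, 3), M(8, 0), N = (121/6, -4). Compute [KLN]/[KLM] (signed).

[KLM] = ½·(2·(3−0) + (-8)·(0−(-3)) + 8·(-3−3)) = ½·(6 − 24 − 48) = -33.
[KLN] = ½·(2·(3−(-4)) + (-8)·(-4−(-3)) + (121/6)·(-3−3)) = ½·(14 + 8 − 121) = -99/2, so the ratio is (-99/2)/(-33) = 3/2.

3/2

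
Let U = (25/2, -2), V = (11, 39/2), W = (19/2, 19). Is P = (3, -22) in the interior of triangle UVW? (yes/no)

no

Barycentric coordinates of P: (233/132, -173/22, 937/132).
The three coordinates are positive, negative, positive; a point is interior exactly when all three are positive.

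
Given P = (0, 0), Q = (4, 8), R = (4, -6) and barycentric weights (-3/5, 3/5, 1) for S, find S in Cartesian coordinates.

S = (-3/5)·P + (3/5)·Q + 1·R.
x-coordinate: (-3/5)·0 + (3/5)·4 + 1·4 = 32/5.
y-coordinate: (-3/5)·0 + (3/5)·8 + 1·(-6) = -6/5.

(32/5, -6/5)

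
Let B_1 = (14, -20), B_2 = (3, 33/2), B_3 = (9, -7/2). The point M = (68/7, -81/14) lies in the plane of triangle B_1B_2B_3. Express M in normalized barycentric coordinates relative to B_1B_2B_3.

Signed area of the reference triangle: [B_1B_2B_3] = ½·(14·(33/2−(-7/2)) + 3·(-7/2−(-20)) + 9·(-20−(33/2))) = ½·(280 + 99/2 − 657/2) = 1/2.
[MB_2B_3] = ½·((68/7)·(33/2−(-7/2)) + 3·(-7/2−(-81/14)) + 9·(-81/14−(33/2))) = ½·(1360/7 + 48/7 − 1404/7) = 2/7, so the B_1-coordinate is (2/7)/(1/2) = 4/7.
[B_1MB_3] = ½·(14·(-81/14−(-7/2)) + (68/7)·(-7/2−(-20)) + 9·(-20−(-81/14))) = ½·(-32 + 1122/7 − 1791/14) = 5/28, so the B_2-coordinate is 5/14.
[B_1B_2M] = ½·(14·(33/2−(-81/14)) + 3·(-81/14−(-20)) + (68/7)·(-20−(33/2))) = ½·(312 + 597/14 − 2482/7) = 1/28, so the B_3-coordinate is 1/14.
Check: 4/7 + 5/14 + 1/14 = 1.

(4/7, 5/14, 1/14)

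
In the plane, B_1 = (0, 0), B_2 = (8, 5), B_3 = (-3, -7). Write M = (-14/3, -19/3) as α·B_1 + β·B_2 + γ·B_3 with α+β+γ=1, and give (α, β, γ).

(2/3, -1/3, 2/3)

Signed area of the reference triangle: [B_1B_2B_3] = ½·(0·(5−(-7)) + 8·(-7−0) + (-3)·(0−5)) = ½·(0 − 56 + 15) = -41/2.
[MB_2B_3] = ½·((-14/3)·(5−(-7)) + 8·(-7−(-19/3)) + (-3)·(-19/3−5)) = ½·(-56 − 16/3 + 34) = -41/3, so the B_1-coordinate is (-41/3)/(-41/2) = 2/3.
[B_1MB_3] = ½·(0·(-19/3−(-7)) + (-14/3)·(-7−0) + (-3)·(0−(-19/3))) = ½·(0 + 98/3 − 19) = 41/6, so the B_2-coordinate is -1/3.
[B_1B_2M] = ½·(0·(5−(-19/3)) + 8·(-19/3−0) + (-14/3)·(0−5)) = ½·(0 − 152/3 + 70/3) = -41/3, so the B_3-coordinate is 2/3.
Check: 2/3 − 1/3 + 2/3 = 1.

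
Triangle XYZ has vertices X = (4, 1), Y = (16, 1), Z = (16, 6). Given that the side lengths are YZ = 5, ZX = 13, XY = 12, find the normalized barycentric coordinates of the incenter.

The incenter has barycentric coordinates proportional to the opposite side lengths: (5 : 13 : 12).
Normalizing by 5+13+12 = 30 gives (1/6, 13/30, 2/5).

(1/6, 13/30, 2/5)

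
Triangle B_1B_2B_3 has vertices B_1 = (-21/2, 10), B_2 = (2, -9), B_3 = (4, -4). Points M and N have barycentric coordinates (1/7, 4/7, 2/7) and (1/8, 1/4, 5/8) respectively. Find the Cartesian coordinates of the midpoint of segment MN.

(277/224, -117/28)

Barycentric coordinates of the midpoint are the average: (15/112, 23/56, 51/112).
Converting: (15/112)·B_1 + (23/56)·B_2 + (51/112)·B_3 = (277/224, -117/28).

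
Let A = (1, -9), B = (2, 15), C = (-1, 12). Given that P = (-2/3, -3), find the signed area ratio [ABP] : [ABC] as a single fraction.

[ABC] = ½·(1·(15−12) + 2·(12−(-9)) + (-1)·(-9−15)) = ½·(3 + 42 + 24) = 69/2.
[ABP] = ½·(1·(15−(-3)) + 2·(-3−(-9)) + (-2/3)·(-9−15)) = ½·(18 + 12 + 16) = 23, so the ratio is 23/(69/2) = 2/3.

2/3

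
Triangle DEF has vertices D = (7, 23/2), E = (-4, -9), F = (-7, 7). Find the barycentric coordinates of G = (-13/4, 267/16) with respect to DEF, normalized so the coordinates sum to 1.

Signed area of the reference triangle: [DEF] = ½·(7·(-9−7) + (-4)·(7−(23/2)) + (-7)·(23/2−(-9))) = ½·(-112 + 18 − 287/2) = -475/4.
[GEF] = ½·((-13/4)·(-9−7) + (-4)·(7−(267/16)) + (-7)·(267/16−(-9))) = ½·(52 + 155/4 − 2877/16) = -1425/32, so the D-coordinate is (-1425/32)/(-475/4) = 3/8.
[DGF] = ½·(7·(267/16−7) + (-13/4)·(7−(23/2)) + (-7)·(23/2−(267/16))) = ½·(1085/16 + 117/8 + 581/16) = 475/8, so the E-coordinate is -1/2.
[DEG] = ½·(7·(-9−(267/16)) + (-4)·(267/16−(23/2)) + (-13/4)·(23/2−(-9))) = ½·(-2877/16 − 83/4 − 533/8) = -4275/32, so the F-coordinate is 9/8.

(3/8, -1/2, 9/8)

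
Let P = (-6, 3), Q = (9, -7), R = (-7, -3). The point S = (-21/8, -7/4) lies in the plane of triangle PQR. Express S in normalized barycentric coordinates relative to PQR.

(3/8, 1/4, 3/8)

Signed area of the reference triangle: [PQR] = ½·((-6)·(-7−(-3)) + 9·(-3−3) + (-7)·(3−(-7))) = ½·(24 − 54 − 70) = -50.
[SQR] = ½·((-21/8)·(-7−(-3)) + 9·(-3−(-7/4)) + (-7)·(-7/4−(-7))) = ½·(21/2 − 45/4 − 147/4) = -75/4, so the P-coordinate is (-75/4)/(-50) = 3/8.
[PSR] = ½·((-6)·(-7/4−(-3)) + (-21/8)·(-3−3) + (-7)·(3−(-7/4))) = ½·(-15/2 + 63/4 − 133/4) = -25/2, so the Q-coordinate is 1/4.
[PQS] = ½·((-6)·(-7−(-7/4)) + 9·(-7/4−3) + (-21/8)·(3−(-7))) = ½·(63/2 − 171/4 − 105/4) = -75/4, so the R-coordinate is 3/8.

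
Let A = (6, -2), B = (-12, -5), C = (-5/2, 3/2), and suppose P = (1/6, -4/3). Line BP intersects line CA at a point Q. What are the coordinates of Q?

Barycentric coordinates of P with respect to ABC: (1/2, 1/6, 1/3).
On side CA the B-coordinate is zero; dropping P's B-weight 1/6 and renormalizing the remaining 1/3 : 1/2 gives weights 2/5, 3/5 on C, A.
Q = (2/5)·(-5/2, 3/2) + (3/5)·(6, -2) = (13/5, -3/5).

(13/5, -3/5)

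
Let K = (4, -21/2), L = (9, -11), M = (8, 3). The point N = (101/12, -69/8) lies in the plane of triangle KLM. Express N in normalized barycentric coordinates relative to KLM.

(1/12, 3/4, 1/6)

Signed area of the reference triangle: [KLM] = ½·(4·(-11−3) + 9·(3−(-21/2)) + 8·(-21/2−(-11))) = ½·(-56 + 243/2 + 4) = 139/4.
[NLM] = ½·((101/12)·(-11−3) + 9·(3−(-69/8)) + 8·(-69/8−(-11))) = ½·(-707/6 + 837/8 + 19) = 139/48, so the K-coordinate is (139/48)/(139/4) = 1/12.
[KNM] = ½·(4·(-69/8−3) + (101/12)·(3−(-21/2)) + 8·(-21/2−(-69/8))) = ½·(-93/2 + 909/8 − 15) = 417/16, so the L-coordinate is 3/4.
[KLN] = ½·(4·(-11−(-69/8)) + 9·(-69/8−(-21/2)) + (101/12)·(-21/2−(-11))) = ½·(-19/2 + 135/8 + 101/24) = 139/24, so the M-coordinate is 1/6.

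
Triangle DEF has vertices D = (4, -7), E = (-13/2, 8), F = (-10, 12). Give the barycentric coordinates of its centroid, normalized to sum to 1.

(1/3, 1/3, 1/3)

The centroid is the average of the vertices, so each weight is 1/3.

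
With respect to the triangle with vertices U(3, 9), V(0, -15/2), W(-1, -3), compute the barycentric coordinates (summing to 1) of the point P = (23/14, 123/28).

Signed area of the reference triangle: [UVW] = ½·(3·(-15/2−(-3)) + 0·(-3−9) + (-1)·(9−(-15/2))) = ½·(-27/2 + 0 − 33/2) = -15.
[PVW] = ½·((23/14)·(-15/2−(-3)) + 0·(-3−(123/28)) + (-1)·(123/28−(-15/2))) = ½·(-207/28 + 0 − 333/28) = -135/14, so the U-coordinate is (-135/14)/(-15) = 9/14.
[UPW] = ½·(3·(123/28−(-3)) + (23/14)·(-3−9) + (-1)·(9−(123/28))) = ½·(621/28 − 138/7 − 129/28) = -15/14, so the V-coordinate is 1/14.
[UVP] = ½·(3·(-15/2−(123/28)) + 0·(123/28−9) + (23/14)·(9−(-15/2))) = ½·(-999/28 + 0 + 759/28) = -30/7, so the W-coordinate is 2/7.
Check: 9/14 + 1/14 + 2/7 = 1.

(9/14, 1/14, 2/7)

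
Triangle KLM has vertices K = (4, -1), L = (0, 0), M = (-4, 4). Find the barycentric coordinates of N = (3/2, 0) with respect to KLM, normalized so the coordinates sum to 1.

Signed area of the reference triangle: [KLM] = ½·(4·(0−4) + 0·(4−(-1)) + (-4)·(-1−0)) = ½·(-16 + 0 + 4) = -6.
[NLM] = ½·((3/2)·(0−4) + 0·(4−0) + (-4)·(0−0)) = ½·(-6 + 0 + 0) = -3, so the K-coordinate is (-3)/(-6) = 1/2.
[KNM] = ½·(4·(0−4) + (3/2)·(4−(-1)) + (-4)·(-1−0)) = ½·(-16 + 15/2 + 4) = -9/4, so the L-coordinate is 3/8.
[KLN] = ½·(4·(0−0) + 0·(0−(-1)) + (3/2)·(-1−0)) = ½·(0 + 0 − 3/2) = -3/4, so the M-coordinate is 1/8.

(1/2, 3/8, 1/8)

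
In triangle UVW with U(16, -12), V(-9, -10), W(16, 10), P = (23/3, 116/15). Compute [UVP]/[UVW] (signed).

13/15

[UVW] = ½·(16·(-10−10) + (-9)·(10−(-12)) + 16·(-12−(-10))) = ½·(-320 − 198 − 32) = -275.
[UVP] = ½·(16·(-10−(116/15)) + (-9)·(116/15−(-12)) + (23/3)·(-12−(-10))) = ½·(-4256/15 − 888/5 − 46/3) = -715/3, so the ratio is (-715/3)/(-275) = 13/15.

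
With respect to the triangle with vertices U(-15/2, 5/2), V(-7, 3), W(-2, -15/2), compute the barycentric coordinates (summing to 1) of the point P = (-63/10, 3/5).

Signed area of the reference triangle: [UVW] = ½·((-15/2)·(3−(-15/2)) + (-7)·(-15/2−(5/2)) + (-2)·(5/2−3)) = ½·(-315/4 + 70 + 1) = -31/8.
[PVW] = ½·((-63/10)·(3−(-15/2)) + (-7)·(-15/2−(3/5)) + (-2)·(3/5−3)) = ½·(-1323/20 + 567/10 + 24/5) = -93/40, so the U-coordinate is (-93/40)/(-31/8) = 3/5.
[UPW] = ½·((-15/2)·(3/5−(-15/2)) + (-63/10)·(-15/2−(5/2)) + (-2)·(5/2−(3/5))) = ½·(-243/4 + 63 − 19/5) = -31/40, so the V-coordinate is 1/5.
[UVP] = ½·((-15/2)·(3−(3/5)) + (-7)·(3/5−(5/2)) + (-63/10)·(5/2−3)) = ½·(-18 + 133/10 + 63/20) = -31/40, so the W-coordinate is 1/5.
Check: 3/5 + 1/5 + 1/5 = 1.

(3/5, 1/5, 1/5)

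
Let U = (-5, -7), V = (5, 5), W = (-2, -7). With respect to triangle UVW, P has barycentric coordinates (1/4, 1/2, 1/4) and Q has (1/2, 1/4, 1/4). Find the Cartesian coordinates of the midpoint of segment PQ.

(-1/2, -5/2)

Barycentric coordinates of the midpoint are the average: (3/8, 3/8, 1/4).
Converting: (3/8)·U + (3/8)·V + (1/4)·W = (-1/2, -5/2).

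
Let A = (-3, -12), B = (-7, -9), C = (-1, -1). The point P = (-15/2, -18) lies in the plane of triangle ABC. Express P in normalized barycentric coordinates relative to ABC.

(1, 3/4, -3/4)

Signed area of the reference triangle: [ABC] = ½·((-3)·(-9−(-1)) + (-7)·(-1−(-12)) + (-1)·(-12−(-9))) = ½·(24 − 77 + 3) = -25.
[PBC] = ½·((-15/2)·(-9−(-1)) + (-7)·(-1−(-18)) + (-1)·(-18−(-9))) = ½·(60 − 119 + 9) = -25, so the A-coordinate is (-25)/(-25) = 1.
[APC] = ½·((-3)·(-18−(-1)) + (-15/2)·(-1−(-12)) + (-1)·(-12−(-18))) = ½·(51 − 165/2 − 6) = -75/4, so the B-coordinate is 3/4.
[ABP] = ½·((-3)·(-9−(-18)) + (-7)·(-18−(-12)) + (-15/2)·(-12−(-9))) = ½·(-27 + 42 + 45/2) = 75/4, so the C-coordinate is -3/4.
Check: 1 + 3/4 − 3/4 = 1.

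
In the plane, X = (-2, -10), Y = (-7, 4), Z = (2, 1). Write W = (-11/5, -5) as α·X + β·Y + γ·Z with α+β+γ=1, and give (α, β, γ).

(3/5, 1/5, 1/5)

Signed area of the reference triangle: [XYZ] = ½·((-2)·(4−1) + (-7)·(1−(-10)) + 2·(-10−4)) = ½·(-6 − 77 − 28) = -111/2.
[WYZ] = ½·((-11/5)·(4−1) + (-7)·(1−(-5)) + 2·(-5−4)) = ½·(-33/5 − 42 − 18) = -333/10, so the X-coordinate is (-333/10)/(-111/2) = 3/5.
[XWZ] = ½·((-2)·(-5−1) + (-11/5)·(1−(-10)) + 2·(-10−(-5))) = ½·(12 − 121/5 − 10) = -111/10, so the Y-coordinate is 1/5.
[XYW] = ½·((-2)·(4−(-5)) + (-7)·(-5−(-10)) + (-11/5)·(-10−4)) = ½·(-18 − 35 + 154/5) = -111/10, so the Z-coordinate is 1/5.
Check: 3/5 + 1/5 + 1/5 = 1.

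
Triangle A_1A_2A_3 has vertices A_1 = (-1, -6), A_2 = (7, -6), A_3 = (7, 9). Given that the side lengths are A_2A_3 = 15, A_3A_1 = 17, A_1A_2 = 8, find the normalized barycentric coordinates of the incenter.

The incenter has barycentric coordinates proportional to the opposite side lengths: (15 : 17 : 8).
Normalizing by 15+17+8 = 40 gives (3/8, 17/40, 1/5).

(3/8, 17/40, 1/5)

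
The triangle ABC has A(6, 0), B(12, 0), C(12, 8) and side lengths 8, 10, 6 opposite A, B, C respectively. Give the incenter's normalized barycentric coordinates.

(1/3, 5/12, 1/4)

The incenter has barycentric coordinates proportional to the opposite side lengths: (8 : 10 : 6).
Normalizing by 8+10+6 = 24 gives (1/3, 5/12, 1/4).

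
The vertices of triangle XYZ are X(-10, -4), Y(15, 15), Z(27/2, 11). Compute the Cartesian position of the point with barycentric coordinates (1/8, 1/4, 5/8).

(175/16, 81/8)

W = (1/8)·X + (1/4)·Y + (5/8)·Z.
x-coordinate: (1/8)·(-10) + (1/4)·15 + (5/8)·(27/2) = 175/16.
y-coordinate: (1/8)·(-4) + (1/4)·15 + (5/8)·11 = 81/8.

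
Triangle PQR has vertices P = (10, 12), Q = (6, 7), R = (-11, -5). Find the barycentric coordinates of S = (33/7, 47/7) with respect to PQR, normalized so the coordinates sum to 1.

(2/7, 4/7, 1/7)

Signed area of the reference triangle: [PQR] = ½·(10·(7−(-5)) + 6·(-5−12) + (-11)·(12−7)) = ½·(120 − 102 − 55) = -37/2.
[SQR] = ½·((33/7)·(7−(-5)) + 6·(-5−(47/7)) + (-11)·(47/7−7)) = ½·(396/7 − 492/7 + 22/7) = -37/7, so the P-coordinate is (-37/7)/(-37/2) = 2/7.
[PSR] = ½·(10·(47/7−(-5)) + (33/7)·(-5−12) + (-11)·(12−(47/7))) = ½·(820/7 − 561/7 − 407/7) = -74/7, so the Q-coordinate is 4/7.
[PQS] = ½·(10·(7−(47/7)) + 6·(47/7−12) + (33/7)·(12−7)) = ½·(20/7 − 222/7 + 165/7) = -37/14, so the R-coordinate is 1/7.
Check: 2/7 + 4/7 + 1/7 = 1.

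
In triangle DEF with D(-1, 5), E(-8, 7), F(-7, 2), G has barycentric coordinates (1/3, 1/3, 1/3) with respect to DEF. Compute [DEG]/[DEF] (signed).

The signed ratio [DEG]/[DEF] equals the barycentric coordinate of G at vertex F, which is 1/3.

1/3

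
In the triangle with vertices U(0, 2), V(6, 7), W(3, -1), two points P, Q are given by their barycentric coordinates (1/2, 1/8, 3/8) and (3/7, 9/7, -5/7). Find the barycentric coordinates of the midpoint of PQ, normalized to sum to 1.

Since both coordinate triples sum to 1, the midpoint's barycentrics are the componentwise average.
(1/2+3/7)/2 = 13/28; similarly 79/112 and -19/112.

(13/28, 79/112, -19/112)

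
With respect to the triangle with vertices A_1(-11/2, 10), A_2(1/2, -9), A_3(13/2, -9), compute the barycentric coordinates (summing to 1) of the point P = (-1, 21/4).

(3/4, -1/4, 1/2)

Signed area of the reference triangle: [A_1A_2A_3] = ½·((-11/2)·(-9−(-9)) + (1/2)·(-9−10) + (13/2)·(10−(-9))) = ½·(0 − 19/2 + 247/2) = 57.
[PA_2A_3] = ½·((-1)·(-9−(-9)) + (1/2)·(-9−(21/4)) + (13/2)·(21/4−(-9))) = ½·(0 − 57/8 + 741/8) = 171/4, so the A_1-coordinate is (171/4)/57 = 3/4.
[A_1PA_3] = ½·((-11/2)·(21/4−(-9)) + (-1)·(-9−10) + (13/2)·(10−(21/4))) = ½·(-627/8 + 19 + 247/8) = -57/4, so the A_2-coordinate is -1/4.
[A_1A_2P] = ½·((-11/2)·(-9−(21/4)) + (1/2)·(21/4−10) + (-1)·(10−(-9))) = ½·(627/8 − 19/8 − 19) = 57/2, so the A_3-coordinate is 1/2.
Check: 3/4 − 1/4 + 1/2 = 1.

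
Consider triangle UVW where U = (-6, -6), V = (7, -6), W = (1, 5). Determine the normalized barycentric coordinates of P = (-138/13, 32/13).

Signed area of the reference triangle: [UVW] = ½·((-6)·(-6−5) + 7·(5−(-6)) + 1·(-6−(-6))) = ½·(66 + 77 + 0) = 143/2.
[PVW] = ½·((-138/13)·(-6−5) + 7·(5−(32/13)) + 1·(32/13−(-6))) = ½·(1518/13 + 231/13 + 110/13) = 143/2, so the U-coordinate is (143/2)/(143/2) = 1.
[UPW] = ½·((-6)·(32/13−5) + (-138/13)·(5−(-6)) + 1·(-6−(32/13))) = ½·(198/13 − 1518/13 − 110/13) = -55, so the V-coordinate is -10/13.
[UVP] = ½·((-6)·(-6−(32/13)) + 7·(32/13−(-6)) + (-138/13)·(-6−(-6))) = ½·(660/13 + 770/13 + 0) = 55, so the W-coordinate is 10/13.

(1, -10/13, 10/13)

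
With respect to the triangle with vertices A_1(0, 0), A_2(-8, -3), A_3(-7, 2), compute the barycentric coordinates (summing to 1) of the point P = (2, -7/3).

(4/3, 1/3, -2/3)

Signed area of the reference triangle: [A_1A_2A_3] = ½·(0·(-3−2) + (-8)·(2−0) + (-7)·(0−(-3))) = ½·(0 − 16 − 21) = -37/2.
[PA_2A_3] = ½·(2·(-3−2) + (-8)·(2−(-7/3)) + (-7)·(-7/3−(-3))) = ½·(-10 − 104/3 − 14/3) = -74/3, so the A_1-coordinate is (-74/3)/(-37/2) = 4/3.
[A_1PA_3] = ½·(0·(-7/3−2) + 2·(2−0) + (-7)·(0−(-7/3))) = ½·(0 + 4 − 49/3) = -37/6, so the A_2-coordinate is 1/3.
[A_1A_2P] = ½·(0·(-3−(-7/3)) + (-8)·(-7/3−0) + 2·(0−(-3))) = ½·(0 + 56/3 + 6) = 37/3, so the A_3-coordinate is -2/3.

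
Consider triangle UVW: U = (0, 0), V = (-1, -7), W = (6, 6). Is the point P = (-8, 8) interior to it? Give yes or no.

no

Barycentric coordinates of P: (49/9, -8/3, -16/9).
The three coordinates are positive, negative, negative; a point is interior exactly when all three are positive.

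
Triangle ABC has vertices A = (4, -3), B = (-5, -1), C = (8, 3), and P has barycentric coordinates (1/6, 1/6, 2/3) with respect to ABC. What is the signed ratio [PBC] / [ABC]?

The signed ratio [PBC]/[ABC] equals the barycentric coordinate of P at vertex A, which is 1/6.

1/6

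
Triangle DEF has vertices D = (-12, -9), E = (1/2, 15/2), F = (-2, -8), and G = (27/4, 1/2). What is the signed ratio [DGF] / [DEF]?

1/2

[DEF] = ½·((-12)·(15/2−(-8)) + (1/2)·(-8−(-9)) + (-2)·(-9−(15/2))) = ½·(-186 + 1/2 + 33) = -305/4.
[DGF] = ½·((-12)·(1/2−(-8)) + (27/4)·(-8−(-9)) + (-2)·(-9−(1/2))) = ½·(-102 + 27/4 + 19) = -305/8, so the ratio is (-305/8)/(-305/4) = 1/2.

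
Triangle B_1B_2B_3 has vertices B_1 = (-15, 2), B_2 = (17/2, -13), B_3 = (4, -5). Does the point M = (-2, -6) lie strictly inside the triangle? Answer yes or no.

yes

Barycentric coordinates of M: (105/241, 122/241, 14/241).
The three coordinates are positive, positive, positive; a point is interior exactly when all three are positive.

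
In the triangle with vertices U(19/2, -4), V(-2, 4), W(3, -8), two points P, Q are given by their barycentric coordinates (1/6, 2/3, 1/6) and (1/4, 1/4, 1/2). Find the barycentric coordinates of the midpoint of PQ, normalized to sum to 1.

Since both coordinate triples sum to 1, the midpoint's barycentrics are the componentwise average.
(1/6+1/4)/2 = 5/24; similarly 11/24 and 1/3.

(5/24, 11/24, 1/3)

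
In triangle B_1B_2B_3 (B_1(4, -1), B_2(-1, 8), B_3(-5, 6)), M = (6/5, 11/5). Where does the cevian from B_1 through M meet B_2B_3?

(-3, 7)

Barycentric coordinates of M with respect to B_1B_2B_3: (3/5, 1/5, 1/5).
On side B_2B_3 the B_1-coordinate is zero; dropping M's B_1-weight 3/5 and renormalizing the remaining 1/5 : 1/5 gives weights 1/2, 1/2 on B_2, B_3.
N = (1/2)·(-1, 8) + (1/2)·(-5, 6) = (-3, 7).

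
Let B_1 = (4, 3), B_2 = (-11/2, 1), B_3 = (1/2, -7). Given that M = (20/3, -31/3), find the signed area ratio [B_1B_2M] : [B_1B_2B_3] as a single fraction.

[B_1B_2B_3] = ½·(4·(1−(-7)) + (-11/2)·(-7−3) + (1/2)·(3−1)) = ½·(32 + 55 + 1) = 44.
[B_1B_2M] = ½·(4·(1−(-31/3)) + (-11/2)·(-31/3−3) + (20/3)·(3−1)) = ½·(136/3 + 220/3 + 40/3) = 66, so the ratio is 66/44 = 3/2.

3/2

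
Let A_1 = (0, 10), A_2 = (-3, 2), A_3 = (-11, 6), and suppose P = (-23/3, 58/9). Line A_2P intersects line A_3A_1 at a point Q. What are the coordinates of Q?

Barycentric coordinates of P with respect to A_1A_2A_3: (2/9, 1/9, 2/3).
On side A_3A_1 the A_2-coordinate is zero; dropping P's A_2-weight 1/9 and renormalizing the remaining 2/3 : 2/9 gives weights 3/4, 1/4 on A_3, A_1.
Q = (3/4)·(-11, 6) + (1/4)·(0, 10) = (-33/4, 7).

(-33/4, 7)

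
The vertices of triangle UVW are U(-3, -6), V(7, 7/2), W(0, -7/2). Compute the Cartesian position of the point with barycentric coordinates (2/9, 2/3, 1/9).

P = (2/9)·U + (2/3)·V + (1/9)·W.
x-coordinate: (2/9)·(-3) + (2/3)·7 + (1/9)·0 = 4.
y-coordinate: (2/9)·(-6) + (2/3)·(7/2) + (1/9)·(-7/2) = 11/18.

(4, 11/18)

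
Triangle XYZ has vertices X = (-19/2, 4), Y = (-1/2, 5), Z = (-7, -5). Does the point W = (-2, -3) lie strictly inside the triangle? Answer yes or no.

Barycentric coordinates of W: (-74/167, 100/167, 141/167).
The three coordinates are negative, positive, positive; a point is interior exactly when all three are positive.

no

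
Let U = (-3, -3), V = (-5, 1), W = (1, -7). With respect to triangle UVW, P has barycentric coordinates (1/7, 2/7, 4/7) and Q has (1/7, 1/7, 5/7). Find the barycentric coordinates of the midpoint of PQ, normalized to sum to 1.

Since both coordinate triples sum to 1, the midpoint's barycentrics are the componentwise average.
(1/7+1/7)/2 = 1/7; similarly 3/14 and 9/14.

(1/7, 3/14, 9/14)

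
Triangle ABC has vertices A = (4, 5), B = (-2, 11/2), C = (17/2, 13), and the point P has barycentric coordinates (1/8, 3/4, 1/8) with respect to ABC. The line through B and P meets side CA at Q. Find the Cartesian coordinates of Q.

(25/4, 9)

Line BP meets CA where the B-coordinate vanishes; zeroing P's B-weight and renormalizing leaves C, A-weights 1/8 : 1/8 → (1/2, 1/2).
So Q = (1/2)·C + (1/2)·A = (25/4, 9).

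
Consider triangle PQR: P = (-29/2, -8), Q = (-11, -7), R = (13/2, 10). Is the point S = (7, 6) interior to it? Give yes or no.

no

Barycentric coordinates of S: (-157/84, 31/14, 55/84).
The three coordinates are negative, positive, positive; a point is interior exactly when all three are positive.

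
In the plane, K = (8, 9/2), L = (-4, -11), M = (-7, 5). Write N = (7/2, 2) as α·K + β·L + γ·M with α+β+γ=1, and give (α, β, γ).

(2/3, 1/6, 1/6)

Signed area of the reference triangle: [KLM] = ½·(8·(-11−5) + (-4)·(5−(9/2)) + (-7)·(9/2−(-11))) = ½·(-128 − 2 − 217/2) = -477/4.
[NLM] = ½·((7/2)·(-11−5) + (-4)·(5−2) + (-7)·(2−(-11))) = ½·(-56 − 12 − 91) = -159/2, so the K-coordinate is (-159/2)/(-477/4) = 2/3.
[KNM] = ½·(8·(2−5) + (7/2)·(5−(9/2)) + (-7)·(9/2−2)) = ½·(-24 + 7/4 − 35/2) = -159/8, so the L-coordinate is 1/6.
[KLN] = ½·(8·(-11−2) + (-4)·(2−(9/2)) + (7/2)·(9/2−(-11))) = ½·(-104 + 10 + 217/4) = -159/8, so the M-coordinate is 1/6.
Check: 2/3 + 1/6 + 1/6 = 1.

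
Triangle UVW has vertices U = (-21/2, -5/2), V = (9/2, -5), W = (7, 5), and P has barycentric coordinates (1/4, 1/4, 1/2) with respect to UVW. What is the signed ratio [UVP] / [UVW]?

1/2

The signed ratio [UVP]/[UVW] equals the barycentric coordinate of P at vertex W, which is 1/2.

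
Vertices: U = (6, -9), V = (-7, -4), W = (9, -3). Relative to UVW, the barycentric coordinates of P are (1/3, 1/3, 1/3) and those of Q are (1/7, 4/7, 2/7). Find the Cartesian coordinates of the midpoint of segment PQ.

Barycentric coordinates of the midpoint are the average: (5/21, 19/42, 13/42).
Converting: (5/21)·U + (19/42)·V + (13/42)·W = (22/21, -205/42).

(22/21, -205/42)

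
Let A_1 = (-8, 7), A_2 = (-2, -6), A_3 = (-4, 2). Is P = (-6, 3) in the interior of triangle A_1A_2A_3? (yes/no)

Barycentric coordinates of P: (7/11, 3/11, 1/11).
The three coordinates are positive, positive, positive; a point is interior exactly when all three are positive.

yes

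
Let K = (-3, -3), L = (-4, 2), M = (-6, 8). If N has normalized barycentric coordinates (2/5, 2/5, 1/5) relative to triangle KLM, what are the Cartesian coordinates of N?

N = (2/5)·K + (2/5)·L + (1/5)·M.
x-coordinate: (2/5)·(-3) + (2/5)·(-4) + (1/5)·(-6) = -4.
y-coordinate: (2/5)·(-3) + (2/5)·2 + (1/5)·8 = 6/5.

(-4, 6/5)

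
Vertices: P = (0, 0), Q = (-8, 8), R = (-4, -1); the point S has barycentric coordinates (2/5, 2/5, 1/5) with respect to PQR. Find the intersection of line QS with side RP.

(-4/3, -1/3)

Line QS meets RP where the Q-coordinate vanishes; zeroing S's Q-weight and renormalizing leaves R, P-weights 1/5 : 2/5 → (1/3, 2/3).
So T = (1/3)·R + (2/3)·P = (-4/3, -1/3).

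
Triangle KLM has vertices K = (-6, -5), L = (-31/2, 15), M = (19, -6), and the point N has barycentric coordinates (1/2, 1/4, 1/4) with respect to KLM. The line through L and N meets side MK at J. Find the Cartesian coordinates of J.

(7/3, -16/3)

Line LN meets MK where the L-coordinate vanishes; zeroing N's L-weight and renormalizing leaves M, K-weights 1/4 : 1/2 → (1/3, 2/3).
So J = (1/3)·M + (2/3)·K = (7/3, -16/3).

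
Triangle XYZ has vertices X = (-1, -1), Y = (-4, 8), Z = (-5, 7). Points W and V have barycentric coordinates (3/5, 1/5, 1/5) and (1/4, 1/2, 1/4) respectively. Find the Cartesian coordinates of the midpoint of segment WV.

Barycentric coordinates of the midpoint are the average: (17/40, 7/20, 9/40).
Converting: (17/40)·X + (7/20)·Y + (9/40)·Z = (-59/20, 79/20).

(-59/20, 79/20)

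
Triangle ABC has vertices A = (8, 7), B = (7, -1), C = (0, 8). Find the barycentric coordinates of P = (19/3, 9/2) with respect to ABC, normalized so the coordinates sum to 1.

Signed area of the reference triangle: [ABC] = ½·(8·(-1−8) + 7·(8−7) + 0·(7−(-1))) = ½·(-72 + 7 + 0) = -65/2.
[PBC] = ½·((19/3)·(-1−8) + 7·(8−(9/2)) + 0·(9/2−(-1))) = ½·(-57 + 49/2 + 0) = -65/4, so the A-coordinate is (-65/4)/(-65/2) = 1/2.
[APC] = ½·(8·(9/2−8) + (19/3)·(8−7) + 0·(7−(9/2))) = ½·(-28 + 19/3 + 0) = -65/6, so the B-coordinate is 1/3.
[ABP] = ½·(8·(-1−(9/2)) + 7·(9/2−7) + (19/3)·(7−(-1))) = ½·(-44 − 35/2 + 152/3) = -65/12, so the C-coordinate is 1/6.

(1/2, 1/3, 1/6)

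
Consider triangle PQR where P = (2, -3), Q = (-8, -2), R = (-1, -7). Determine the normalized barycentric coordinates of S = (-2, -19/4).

(1/4, 1/4, 1/2)

Signed area of the reference triangle: [PQR] = ½·(2·(-2−(-7)) + (-8)·(-7−(-3)) + (-1)·(-3−(-2))) = ½·(10 + 32 + 1) = 43/2.
[SQR] = ½·((-2)·(-2−(-7)) + (-8)·(-7−(-19/4)) + (-1)·(-19/4−(-2))) = ½·(-10 + 18 + 11/4) = 43/8, so the P-coordinate is (43/8)/(43/2) = 1/4.
[PSR] = ½·(2·(-19/4−(-7)) + (-2)·(-7−(-3)) + (-1)·(-3−(-19/4))) = ½·(9/2 + 8 − 7/4) = 43/8, so the Q-coordinate is 1/4.
[PQS] = ½·(2·(-2−(-19/4)) + (-8)·(-19/4−(-3)) + (-2)·(-3−(-2))) = ½·(11/2 + 14 + 2) = 43/4, so the R-coordinate is 1/2.
Check: 1/4 + 1/4 + 1/2 = 1.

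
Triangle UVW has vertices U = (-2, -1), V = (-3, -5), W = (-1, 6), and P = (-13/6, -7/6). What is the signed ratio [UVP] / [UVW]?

1/6

[UVW] = ½·((-2)·(-5−6) + (-3)·(6−(-1)) + (-1)·(-1−(-5))) = ½·(22 − 21 − 4) = -3/2.
[UVP] = ½·((-2)·(-5−(-7/6)) + (-3)·(-7/6−(-1)) + (-13/6)·(-1−(-5))) = ½·(23/3 + 1/2 − 26/3) = -1/4, so the ratio is (-1/4)/(-3/2) = 1/6.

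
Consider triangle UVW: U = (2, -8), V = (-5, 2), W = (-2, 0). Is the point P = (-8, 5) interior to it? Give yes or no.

Barycentric coordinates of P: (-3/16, 7/4, -9/16).
The three coordinates are negative, positive, negative; a point is interior exactly when all three are positive.

no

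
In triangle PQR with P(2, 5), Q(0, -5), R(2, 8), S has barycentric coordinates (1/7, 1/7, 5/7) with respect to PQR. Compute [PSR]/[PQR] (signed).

1/7

The signed ratio [PSR]/[PQR] equals the barycentric coordinate of S at vertex Q, which is 1/7.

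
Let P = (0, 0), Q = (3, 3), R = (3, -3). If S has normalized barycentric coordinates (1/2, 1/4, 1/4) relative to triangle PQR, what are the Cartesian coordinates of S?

(3/2, 0)

S = (1/2)·P + (1/4)·Q + (1/4)·R.
x-coordinate: (1/2)·0 + (1/4)·3 + (1/4)·3 = 3/2.
y-coordinate: (1/2)·0 + (1/4)·3 + (1/4)·(-3) = 0.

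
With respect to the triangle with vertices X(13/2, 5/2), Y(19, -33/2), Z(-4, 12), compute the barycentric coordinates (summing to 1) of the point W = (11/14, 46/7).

Signed area of the reference triangle: [XYZ] = ½·((13/2)·(-33/2−12) + 19·(12−(5/2)) + (-4)·(5/2−(-33/2))) = ½·(-741/4 + 361/2 − 76) = -323/8.
[WYZ] = ½·((11/14)·(-33/2−12) + 19·(12−(46/7)) + (-4)·(46/7−(-33/2))) = ½·(-627/28 + 722/7 − 646/7) = -323/56, so the X-coordinate is (-323/56)/(-323/8) = 1/7.
[XWZ] = ½·((13/2)·(46/7−12) + (11/14)·(12−(5/2)) + (-4)·(5/2−(46/7))) = ½·(-247/7 + 209/28 + 114/7) = -323/56, so the Y-coordinate is 1/7.
[XYW] = ½·((13/2)·(-33/2−(46/7)) + 19·(46/7−(5/2)) + (11/14)·(5/2−(-33/2))) = ½·(-4199/28 + 1083/14 + 209/14) = -1615/56, so the Z-coordinate is 5/7.
Check: 1/7 + 1/7 + 5/7 = 1.

(1/7, 1/7, 5/7)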